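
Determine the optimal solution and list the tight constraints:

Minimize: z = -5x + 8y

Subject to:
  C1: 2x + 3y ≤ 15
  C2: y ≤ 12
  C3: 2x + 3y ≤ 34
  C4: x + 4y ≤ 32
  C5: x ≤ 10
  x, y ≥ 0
Optimal: x = 7.5, y = 0
Binding: C1, y ≥ 0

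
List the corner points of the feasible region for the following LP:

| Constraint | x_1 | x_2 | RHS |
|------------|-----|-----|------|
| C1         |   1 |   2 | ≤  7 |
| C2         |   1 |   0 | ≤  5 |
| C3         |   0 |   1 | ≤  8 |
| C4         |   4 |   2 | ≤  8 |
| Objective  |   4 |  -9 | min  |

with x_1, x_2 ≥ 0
Each vertex is the intersection of two constraint boundaries that also satisfies all remaining constraints:
  x_1 = 0 and x_2 = 0 → (0, 0)
  4x_1 + 2x_2 = 8 and x_2 = 0 → (2, 0)
  x_1 + 2x_2 = 7 and 4x_1 + 2x_2 = 8 → (0.3333, 3.333)
  x_1 + 2x_2 = 7 and x_1 = 0 → (0, 3.5)

Vertices: (0, 0), (2, 0), (0.3333, 3.333), (0, 3.5)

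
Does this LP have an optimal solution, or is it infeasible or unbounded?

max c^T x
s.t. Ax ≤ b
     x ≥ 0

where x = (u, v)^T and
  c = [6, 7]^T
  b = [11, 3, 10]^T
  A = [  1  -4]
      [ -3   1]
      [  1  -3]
Feasible point: (0, 0) satisfies every constraint, so the LP is feasible.
Direction d = (1, 1): for each constraint row a, a·d ≤ 0 —
  (1)(1) + (-4)(1) = -3 ≤ 0
  (-3)(1) + (1)(1) = -2 ≤ 0
  (1)(1) + (-3)(1) = -2 ≤ 0
and d ≥ 0, so (0, 0) + t·d stays feasible for every t ≥ 0. Along this ray z = 6u + 7v changes by 13 per unit t, so z → +∞.

The LP is unbounded; z can be made arbitrarily large.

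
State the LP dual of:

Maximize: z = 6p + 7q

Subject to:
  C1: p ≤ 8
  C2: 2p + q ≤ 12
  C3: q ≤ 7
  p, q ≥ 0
Minimize: z = 8y1 + 12y2 + 7y3

Subject to:
  C1: -y1 - 2y2 ≤ -6
  C2: -y2 - y3 ≤ -7
  y1, y2, y3 ≥ 0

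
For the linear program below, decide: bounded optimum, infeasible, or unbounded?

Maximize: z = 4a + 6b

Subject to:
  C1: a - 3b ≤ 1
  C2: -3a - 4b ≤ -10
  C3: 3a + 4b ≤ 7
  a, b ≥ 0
C3 requires 3a + 4b ≤ 7, while C2 (-3a - 4b ≤ -10) is equivalent to 3a + 4b ≥ 10. Together they would need 10 ≤ 3a + 4b ≤ 7, which is impossible since 10 > 7. No point satisfies all constraints.

Infeasible: no point satisfies all constraints simultaneously.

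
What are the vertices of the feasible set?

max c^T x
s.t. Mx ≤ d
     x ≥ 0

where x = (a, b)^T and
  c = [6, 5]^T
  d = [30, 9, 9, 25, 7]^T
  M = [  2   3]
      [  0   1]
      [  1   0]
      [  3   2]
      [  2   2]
Each vertex is the intersection of two constraint boundaries that also satisfies all remaining constraints:
  a = 0 and b = 0 → (0, 0)
  2a + 2b = 7 and b = 0 → (3.5, 0)
  2a + 2b = 7 and a = 0 → (0, 3.5)

Vertices: (0, 0), (3.5, 0), (0, 3.5)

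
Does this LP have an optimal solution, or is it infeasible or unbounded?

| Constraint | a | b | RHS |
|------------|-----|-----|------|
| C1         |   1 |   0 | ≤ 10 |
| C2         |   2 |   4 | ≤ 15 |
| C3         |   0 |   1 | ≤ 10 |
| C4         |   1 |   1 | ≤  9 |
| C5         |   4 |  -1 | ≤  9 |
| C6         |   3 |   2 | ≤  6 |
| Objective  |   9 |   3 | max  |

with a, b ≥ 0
The point (2, 0) satisfies every constraint, so the LP is feasible; the constraints give a ≤ 10 and b ≤ 10, which with a, b ≥ 0 keep the feasible region inside a bounded box. A feasible, bounded LP attains a finite optimum at a vertex.

Evaluating z = 9a + 3b at each vertex:
  (0, 0): z = 0
  (2, 0): z = 18
  (0, 3): z = 9

Bounded optimum: z* = 18 at (2, 0).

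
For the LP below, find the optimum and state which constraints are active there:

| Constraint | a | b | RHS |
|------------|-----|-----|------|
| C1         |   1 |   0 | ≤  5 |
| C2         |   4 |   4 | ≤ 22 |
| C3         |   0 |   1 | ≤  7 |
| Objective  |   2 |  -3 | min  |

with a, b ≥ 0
Optimal: a = 0, b = 5.5
Slack at optimum:
  C1: slack = 5
  C2: slack = 0 (binding)
  C3: slack = 1.5
  a ≥ 0: a = 0 (binding)
  b ≥ 0: b = 5.5
Binding constraints: C2, a ≥ 0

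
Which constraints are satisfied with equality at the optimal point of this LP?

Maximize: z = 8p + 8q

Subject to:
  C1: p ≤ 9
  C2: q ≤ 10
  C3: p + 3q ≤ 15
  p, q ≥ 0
Optimal: p = 9, q = 2
Slack at optimum:
  C1: slack = 0 (binding)
  C2: slack = 8
  C3: slack = 0 (binding)
  p ≥ 0: p = 9
  q ≥ 0: q = 2
Binding constraints: C1, C3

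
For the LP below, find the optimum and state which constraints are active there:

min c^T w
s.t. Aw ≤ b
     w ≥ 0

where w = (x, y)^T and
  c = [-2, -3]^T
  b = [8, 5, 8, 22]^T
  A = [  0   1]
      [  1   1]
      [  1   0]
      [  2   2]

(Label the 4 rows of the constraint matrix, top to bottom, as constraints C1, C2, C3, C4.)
Optimal: x = 0, y = 5
Binding: C2, x ≥ 0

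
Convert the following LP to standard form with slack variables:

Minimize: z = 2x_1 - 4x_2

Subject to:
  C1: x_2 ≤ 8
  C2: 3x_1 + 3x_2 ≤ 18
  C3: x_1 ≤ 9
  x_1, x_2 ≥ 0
min z = 2x_1 - 4x_2

s.t.
  x_2 + s1 = 8
  3x_1 + 3x_2 + s2 = 18
  x_1 + s3 = 9
  x_1, x_2, s1, s2, s3 ≥ 0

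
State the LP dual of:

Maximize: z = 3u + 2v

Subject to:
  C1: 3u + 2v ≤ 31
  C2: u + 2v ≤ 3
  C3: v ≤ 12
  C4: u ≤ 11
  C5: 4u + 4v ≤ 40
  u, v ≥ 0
Minimize: z = 31y1 + 3y2 + 12y3 + 11y4 + 40y5

Subject to:
  C1: -3y1 - y2 - y4 - 4y5 ≤ -3
  C2: -2y1 - 2y2 - y3 - 4y5 ≤ -2
  y1, y2, y3, y4, y5 ≥ 0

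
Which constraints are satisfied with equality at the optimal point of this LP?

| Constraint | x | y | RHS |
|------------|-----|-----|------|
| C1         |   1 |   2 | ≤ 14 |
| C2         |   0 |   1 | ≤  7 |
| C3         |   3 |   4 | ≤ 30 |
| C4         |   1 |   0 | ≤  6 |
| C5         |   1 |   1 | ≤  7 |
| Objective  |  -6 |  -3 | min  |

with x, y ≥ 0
Optimal: x = 6, y = 1
Binding: C4, C5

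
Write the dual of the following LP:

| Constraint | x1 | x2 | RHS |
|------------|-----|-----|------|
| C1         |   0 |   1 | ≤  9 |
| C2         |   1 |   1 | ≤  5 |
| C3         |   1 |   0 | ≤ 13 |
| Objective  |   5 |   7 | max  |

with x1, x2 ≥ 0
Minimize: z = 9y1 + 5y2 + 13y3

Subject to:
  C1: -y2 - y3 ≤ -5
  C2: -y1 - y2 ≤ -7
  y1, y2, y3 ≥ 0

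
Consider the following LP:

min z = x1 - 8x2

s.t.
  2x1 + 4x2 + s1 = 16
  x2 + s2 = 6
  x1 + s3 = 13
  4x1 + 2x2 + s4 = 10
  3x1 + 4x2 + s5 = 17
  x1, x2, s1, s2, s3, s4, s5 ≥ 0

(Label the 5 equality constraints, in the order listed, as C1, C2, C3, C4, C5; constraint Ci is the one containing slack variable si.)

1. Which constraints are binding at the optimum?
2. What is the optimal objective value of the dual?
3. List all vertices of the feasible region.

1. C1, x1 ≥ 0
2. -32 (by strong duality, equal to the primal optimum)
3. (0, 0), (2.5, 0), (0.6667, 3.667), (0, 4)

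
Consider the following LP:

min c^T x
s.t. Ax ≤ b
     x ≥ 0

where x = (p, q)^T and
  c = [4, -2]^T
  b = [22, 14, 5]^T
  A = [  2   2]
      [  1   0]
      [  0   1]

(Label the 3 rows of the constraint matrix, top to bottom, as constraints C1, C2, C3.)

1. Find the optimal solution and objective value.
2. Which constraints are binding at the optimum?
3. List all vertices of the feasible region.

1. p = 0, q = 5, z = -10
2. C3, p ≥ 0
3. (0, 0), (11, 0), (6, 5), (0, 5)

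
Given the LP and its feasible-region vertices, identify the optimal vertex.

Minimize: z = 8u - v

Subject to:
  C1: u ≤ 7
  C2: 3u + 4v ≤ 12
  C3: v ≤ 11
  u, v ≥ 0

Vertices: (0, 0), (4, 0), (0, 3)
Evaluating z = 8u - v at each vertex:
  (0, 0): z = 0
  (4, 0): z = 32
  (0, 3): z = -3

The smallest value is z = -3, attained at (0, 3).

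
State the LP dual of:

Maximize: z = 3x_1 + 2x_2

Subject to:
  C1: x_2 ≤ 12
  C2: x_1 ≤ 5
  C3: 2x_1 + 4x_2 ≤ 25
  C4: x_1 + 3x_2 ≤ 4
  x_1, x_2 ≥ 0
Minimize: z = 12y1 + 5y2 + 25y3 + 4y4

Subject to:
  C1: -y2 - 2y3 - y4 ≤ -3
  C2: -y1 - 4y3 - 3y4 ≤ -2
  y1, y2, y3, y4 ≥ 0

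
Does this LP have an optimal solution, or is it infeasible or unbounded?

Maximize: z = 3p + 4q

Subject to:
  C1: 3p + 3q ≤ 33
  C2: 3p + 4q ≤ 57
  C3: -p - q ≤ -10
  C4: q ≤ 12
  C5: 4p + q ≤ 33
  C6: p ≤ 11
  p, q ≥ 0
The point (0, 11) satisfies every constraint, so the LP is feasible; the constraints give p ≤ 11 and q ≤ 12, which with p, q ≥ 0 keep the feasible region inside a bounded box. A feasible, bounded LP attains a finite optimum at a vertex.

Evaluating z = 3p + 4q at each vertex:
  (7.667, 2.333): z = 32.33
  (7.333, 3.667): z = 36.67
  (0, 11): z = 44
  (0, 10): z = 40

Bounded optimum: z* = 44 at (0, 11).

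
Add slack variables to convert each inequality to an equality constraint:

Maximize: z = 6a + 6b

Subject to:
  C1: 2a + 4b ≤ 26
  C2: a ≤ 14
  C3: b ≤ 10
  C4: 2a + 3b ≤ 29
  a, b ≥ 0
max z = 6a + 6b

s.t.
  2a + 4b + s1 = 26
  a + s2 = 14
  b + s3 = 10
  2a + 3b + s4 = 29
  a, b, s1, s2, s3, s4 ≥ 0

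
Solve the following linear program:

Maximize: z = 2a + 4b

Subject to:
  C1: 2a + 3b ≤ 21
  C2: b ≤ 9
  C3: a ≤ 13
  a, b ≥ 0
Each vertex is the intersection of two constraint boundaries that also satisfies all remaining constraints:
  a = 0 and b = 0 → (0, 0)
  2a + 3b = 21 and b = 0 → (10.5, 0)
  2a + 3b = 21 and a = 0 → (0, 7)

Evaluating z = 2a + 4b at each vertex:
  (0, 0): z = 0
  (10.5, 0): z = 21
  (0, 7): z = 28

The maximum is at (0, 7) with z = 28.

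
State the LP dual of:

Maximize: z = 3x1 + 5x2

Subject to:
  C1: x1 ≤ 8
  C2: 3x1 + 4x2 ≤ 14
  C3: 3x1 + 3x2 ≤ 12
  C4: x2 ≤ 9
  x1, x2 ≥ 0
Minimize: z = 8y1 + 14y2 + 12y3 + 9y4

Subject to:
  C1: -y1 - 3y2 - 3y3 ≤ -3
  C2: -4y2 - 3y3 - y4 ≤ -5
  y1, y2, y3, y4 ≥ 0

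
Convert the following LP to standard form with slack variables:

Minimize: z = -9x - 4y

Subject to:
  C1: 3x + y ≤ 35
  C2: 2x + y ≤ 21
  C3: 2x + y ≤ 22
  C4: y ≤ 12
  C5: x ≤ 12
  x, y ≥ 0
min z = -9x - 4y

s.t.
  3x + y + s1 = 35
  2x + y + s2 = 21
  2x + y + s3 = 22
  y + s4 = 12
  x + s5 = 12
  x, y, s1, s2, s3, s4, s5 ≥ 0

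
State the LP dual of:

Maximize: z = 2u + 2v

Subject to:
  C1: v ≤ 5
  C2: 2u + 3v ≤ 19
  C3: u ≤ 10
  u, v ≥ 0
Minimize: z = 5y1 + 19y2 + 10y3

Subject to:
  C1: -2y2 - y3 ≤ -2
  C2: -y1 - 3y2 ≤ -2
  y1, y2, y3 ≥ 0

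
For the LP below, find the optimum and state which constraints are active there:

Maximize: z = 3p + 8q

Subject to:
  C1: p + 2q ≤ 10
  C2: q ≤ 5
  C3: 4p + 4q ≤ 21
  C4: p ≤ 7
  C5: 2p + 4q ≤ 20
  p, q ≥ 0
Optimal: p = 0, q = 5
Slack at optimum:
  C1: slack = 0 (binding)
  C2: slack = 0 (binding)
  C3: slack = 1
  C4: slack = 7
  C5: slack = 0 (binding)
  p ≥ 0: p = 0 (binding)
  q ≥ 0: q = 5
Binding constraints: C1, C2, C5, p ≥ 0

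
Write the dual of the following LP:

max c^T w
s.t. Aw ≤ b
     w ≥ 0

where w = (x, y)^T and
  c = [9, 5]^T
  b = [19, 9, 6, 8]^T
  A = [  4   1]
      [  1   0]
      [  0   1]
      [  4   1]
Minimize: z = 19y1 + 9y2 + 6y3 + 8y4

Subject to:
  C1: -4y1 - y2 - 4y4 ≤ -9
  C2: -y1 - y3 - y4 ≤ -5
  y1, y2, y3, y4 ≥ 0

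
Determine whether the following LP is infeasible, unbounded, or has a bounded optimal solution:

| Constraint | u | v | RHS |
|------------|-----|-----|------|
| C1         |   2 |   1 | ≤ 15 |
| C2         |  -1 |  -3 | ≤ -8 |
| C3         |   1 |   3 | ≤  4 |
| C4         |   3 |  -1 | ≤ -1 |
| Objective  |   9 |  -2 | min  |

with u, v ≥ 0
C3 requires u + 3v ≤ 4, while C2 (-u - 3v ≤ -8) is equivalent to u + 3v ≥ 8. Together they would need 8 ≤ u + 3v ≤ 4, which is impossible since 8 > 4. No point satisfies all constraints.

The feasible region is empty; the LP is infeasible.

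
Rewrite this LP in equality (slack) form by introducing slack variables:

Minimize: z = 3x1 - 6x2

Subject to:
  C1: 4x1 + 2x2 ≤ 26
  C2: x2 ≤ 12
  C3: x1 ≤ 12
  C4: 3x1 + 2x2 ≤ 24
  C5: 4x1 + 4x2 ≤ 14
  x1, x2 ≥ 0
min z = 3x1 - 6x2

s.t.
  4x1 + 2x2 + s1 = 26
  x2 + s2 = 12
  x1 + s3 = 12
  3x1 + 2x2 + s4 = 24
  4x1 + 4x2 + s5 = 14
  x1, x2, s1, s2, s3, s4, s5 ≥ 0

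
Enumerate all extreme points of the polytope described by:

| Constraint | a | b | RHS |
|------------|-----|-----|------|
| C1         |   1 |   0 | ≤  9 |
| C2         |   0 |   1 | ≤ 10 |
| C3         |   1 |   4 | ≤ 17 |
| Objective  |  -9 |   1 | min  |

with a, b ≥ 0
Each vertex is the intersection of two constraint boundaries that also satisfies all remaining constraints:
  a = 0 and b = 0 → (0, 0)
  a = 9 and b = 0 → (9, 0)
  a = 9 and a + 4b = 17 → (9, 2)
  a + 4b = 17 and a = 0 → (0, 4.25)

Vertices: (0, 0), (9, 0), (9, 2), (0, 4.25)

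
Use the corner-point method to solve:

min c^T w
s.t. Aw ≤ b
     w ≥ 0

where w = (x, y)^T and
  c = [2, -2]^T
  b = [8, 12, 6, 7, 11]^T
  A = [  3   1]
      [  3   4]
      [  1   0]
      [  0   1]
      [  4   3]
x = 0, y = 3, z = -6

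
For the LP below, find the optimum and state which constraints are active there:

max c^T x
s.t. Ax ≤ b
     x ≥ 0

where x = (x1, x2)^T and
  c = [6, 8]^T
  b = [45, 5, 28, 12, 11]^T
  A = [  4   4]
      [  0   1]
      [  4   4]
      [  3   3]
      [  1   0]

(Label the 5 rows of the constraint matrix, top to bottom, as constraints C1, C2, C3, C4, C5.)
Optimal: x1 = 0, x2 = 4
Slack at optimum:
  C1: slack = 29
  C2: slack = 1
  C3: slack = 12
  C4: slack = 0 (binding)
  C5: slack = 11
  x1 ≥ 0: x1 = 0 (binding)
  x2 ≥ 0: x2 = 4
Binding constraints: C4, x1 ≥ 0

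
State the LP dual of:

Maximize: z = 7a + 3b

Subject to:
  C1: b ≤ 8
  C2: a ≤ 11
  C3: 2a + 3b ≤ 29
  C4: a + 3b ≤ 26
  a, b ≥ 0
Minimize: z = 8y1 + 11y2 + 29y3 + 26y4

Subject to:
  C1: -y2 - 2y3 - y4 ≤ -7
  C2: -y1 - 3y3 - 3y4 ≤ -3
  y1, y2, y3, y4 ≥ 0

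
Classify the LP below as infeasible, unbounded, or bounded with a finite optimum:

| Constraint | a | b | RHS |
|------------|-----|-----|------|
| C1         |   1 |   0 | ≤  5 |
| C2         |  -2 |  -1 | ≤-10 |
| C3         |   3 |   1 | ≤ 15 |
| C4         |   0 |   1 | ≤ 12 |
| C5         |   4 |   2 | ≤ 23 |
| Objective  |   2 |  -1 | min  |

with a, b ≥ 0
The point (0, 11.5) satisfies every constraint, so the LP is feasible; the constraints give a ≤ 5 and b ≤ 12, which with a, b ≥ 0 keep the feasible region inside a bounded box. A feasible, bounded LP attains a finite optimum at a vertex.

Bounded optimum: z* = -11.5 at (0, 11.5).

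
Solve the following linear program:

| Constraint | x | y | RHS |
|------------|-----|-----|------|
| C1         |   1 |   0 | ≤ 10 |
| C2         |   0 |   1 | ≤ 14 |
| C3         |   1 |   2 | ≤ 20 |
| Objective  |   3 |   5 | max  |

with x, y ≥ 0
Each vertex is the intersection of two constraint boundaries that also satisfies all remaining constraints:
  x = 0 and y = 0 → (0, 0)
  x = 10 and y = 0 → (10, 0)
  x = 10 and x + 2y = 20 → (10, 5)
  x + 2y = 20 and x = 0 → (0, 10)

Evaluating z = 3x + 5y at each vertex:
  (0, 0): z = 0
  (10, 0): z = 30
  (10, 5): z = 55
  (0, 10): z = 50

The maximum is at (10, 5) with z = 55.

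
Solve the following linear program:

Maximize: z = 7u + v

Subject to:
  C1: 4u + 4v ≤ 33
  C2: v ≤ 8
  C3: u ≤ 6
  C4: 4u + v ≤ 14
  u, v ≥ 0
Each vertex is the intersection of two constraint boundaries that also satisfies all remaining constraints:
  u = 0 and v = 0 → (0, 0)
  4u + v = 14 and v = 0 → (3.5, 0)
  4u + 4v = 33 and 4u + v = 14 → (1.917, 6.333)
  4u + 4v = 33 and v = 8 → (0.25, 8)
  v = 8 and u = 0 → (0, 8)

Evaluating z = 7u + v at each vertex:
  (0, 0): z = 0
  (3.5, 0): z = 24.5
  (1.917, 6.333): z = 19.75
  (0.25, 8): z = 9.75
  (0, 8): z = 8

The maximum is at (3.5, 0) with z = 24.5.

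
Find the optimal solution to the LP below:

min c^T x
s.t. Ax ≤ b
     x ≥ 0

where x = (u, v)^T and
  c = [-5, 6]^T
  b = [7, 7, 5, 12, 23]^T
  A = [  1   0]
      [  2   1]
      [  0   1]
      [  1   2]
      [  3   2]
u = 3.5, v = 0, z = -17.5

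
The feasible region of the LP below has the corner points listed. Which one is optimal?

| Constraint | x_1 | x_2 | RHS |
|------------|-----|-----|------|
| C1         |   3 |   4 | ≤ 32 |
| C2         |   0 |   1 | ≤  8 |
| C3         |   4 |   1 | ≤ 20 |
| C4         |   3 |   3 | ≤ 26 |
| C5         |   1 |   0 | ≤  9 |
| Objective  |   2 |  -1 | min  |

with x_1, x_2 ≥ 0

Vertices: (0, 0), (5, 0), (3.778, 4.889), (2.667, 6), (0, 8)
Evaluating z = 2x_1 - x_2 at each vertex:
  (0, 0): z = 0
  (5, 0): z = 10
  (3.778, 4.889): z = 2.667
  (2.667, 6): z = -0.6667
  (0, 8): z = -8

The smallest value is z = -8, attained at (0, 8).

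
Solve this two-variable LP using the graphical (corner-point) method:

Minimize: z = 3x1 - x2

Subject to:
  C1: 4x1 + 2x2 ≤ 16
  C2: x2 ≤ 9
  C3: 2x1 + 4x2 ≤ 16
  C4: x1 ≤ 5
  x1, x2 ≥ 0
Each vertex is the intersection of two constraint boundaries that also satisfies all remaining constraints:
  x1 = 0 and x2 = 0 → (0, 0)
  4x1 + 2x2 = 16 and x2 = 0 → (4, 0)
  4x1 + 2x2 = 16 and 2x1 + 4x2 = 16 → (2.667, 2.667)
  2x1 + 4x2 = 16 and x1 = 0 → (0, 4)

Evaluating z = 3x1 - x2 at each vertex:
  (0, 0): z = 0
  (4, 0): z = 12
  (2.667, 2.667): z = 5.333
  (0, 4): z = -4

The minimum is at (0, 4) with z = -4.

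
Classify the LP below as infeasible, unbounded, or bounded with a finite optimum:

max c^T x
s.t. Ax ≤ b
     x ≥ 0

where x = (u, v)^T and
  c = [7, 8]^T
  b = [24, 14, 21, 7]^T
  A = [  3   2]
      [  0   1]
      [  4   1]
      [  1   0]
The point (0, 12) satisfies every constraint, so the LP is feasible; the constraints give u ≤ 7 and v ≤ 14, which with u, v ≥ 0 keep the feasible region inside a bounded box. A feasible, bounded LP attains a finite optimum at a vertex.

Evaluating z = 7u + 8v at each vertex:
  (0, 0): z = 0
  (5.25, 0): z = 36.75
  (3.6, 6.6): z = 78
  (0, 12): z = 96

Feasible with finite optimum z* = 96 at (0, 12).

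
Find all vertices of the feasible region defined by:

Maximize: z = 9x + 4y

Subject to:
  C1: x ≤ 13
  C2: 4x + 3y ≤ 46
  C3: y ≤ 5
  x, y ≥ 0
Each vertex is the intersection of two constraint boundaries that also satisfies all remaining constraints:
  x = 0 and y = 0 → (0, 0)
  4x + 3y = 46 and y = 0 → (11.5, 0)
  4x + 3y = 46 and y = 5 → (7.75, 5)
  y = 5 and x = 0 → (0, 5)

Vertices: (0, 0), (11.5, 0), (7.75, 5), (0, 5)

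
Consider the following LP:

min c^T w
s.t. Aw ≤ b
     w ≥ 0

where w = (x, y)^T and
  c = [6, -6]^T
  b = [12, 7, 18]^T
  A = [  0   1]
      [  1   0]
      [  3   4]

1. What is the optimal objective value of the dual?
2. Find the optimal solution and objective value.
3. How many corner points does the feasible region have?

1. -27 (by strong duality, equal to the primal optimum)
2. x = 0, y = 4.5, z = -27
3. 3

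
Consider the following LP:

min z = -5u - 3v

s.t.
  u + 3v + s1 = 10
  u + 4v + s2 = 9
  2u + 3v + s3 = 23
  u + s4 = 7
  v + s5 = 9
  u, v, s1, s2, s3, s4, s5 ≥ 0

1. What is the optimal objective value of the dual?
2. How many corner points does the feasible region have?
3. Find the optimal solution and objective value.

1. -36.5 (by strong duality, equal to the primal optimum)
2. 4
3. u = 7, v = 0.5, z = -36.5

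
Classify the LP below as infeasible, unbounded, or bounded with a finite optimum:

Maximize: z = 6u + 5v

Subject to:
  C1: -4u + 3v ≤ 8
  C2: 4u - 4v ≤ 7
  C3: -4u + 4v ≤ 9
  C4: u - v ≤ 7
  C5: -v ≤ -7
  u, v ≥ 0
Feasible point: (5, 7) satisfies every constraint, so the LP is feasible.
Direction d = (1, 1): for each constraint row a, a·d ≤ 0 —
  (-4)(1) + (3)(1) = -1 ≤ 0
  (4)(1) + (-4)(1) = 0 ≤ 0
  (-4)(1) + (4)(1) = 0 ≤ 0
  (1)(1) + (-1)(1) = 0 ≤ 0
  (0)(1) + (-1)(1) = -1 ≤ 0
and d ≥ 0, so (5, 7) + t·d stays feasible for every t ≥ 0. Along this ray z = 6u + 5v changes by 11 per unit t, so z → +∞.

Unbounded: there is a feasible ray along which z → +∞.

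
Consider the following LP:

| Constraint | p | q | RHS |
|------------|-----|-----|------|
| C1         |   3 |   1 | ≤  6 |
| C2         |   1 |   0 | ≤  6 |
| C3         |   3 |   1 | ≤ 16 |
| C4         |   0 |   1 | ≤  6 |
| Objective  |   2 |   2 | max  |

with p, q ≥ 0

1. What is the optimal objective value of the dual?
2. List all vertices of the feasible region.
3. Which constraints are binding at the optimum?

1. 12 (by strong duality, equal to the primal optimum)
2. (0, 0), (2, 0), (0, 6)
3. C1, C4, p ≥ 0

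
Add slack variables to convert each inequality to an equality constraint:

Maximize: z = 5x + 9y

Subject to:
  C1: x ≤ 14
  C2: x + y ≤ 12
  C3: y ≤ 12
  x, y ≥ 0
max z = 5x + 9y

s.t.
  x + s1 = 14
  x + y + s2 = 12
  y + s3 = 12
  x, y, s1, s2, s3 ≥ 0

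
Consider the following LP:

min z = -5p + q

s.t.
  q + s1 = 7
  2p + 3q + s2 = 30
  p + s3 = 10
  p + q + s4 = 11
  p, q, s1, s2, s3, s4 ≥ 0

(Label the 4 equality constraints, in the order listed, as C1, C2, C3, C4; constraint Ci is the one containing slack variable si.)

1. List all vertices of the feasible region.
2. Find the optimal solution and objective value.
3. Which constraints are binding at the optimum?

1. (0, 0), (10, 0), (10, 1), (4, 7), (0, 7)
2. p = 10, q = 0, z = -50
3. C3, q ≥ 0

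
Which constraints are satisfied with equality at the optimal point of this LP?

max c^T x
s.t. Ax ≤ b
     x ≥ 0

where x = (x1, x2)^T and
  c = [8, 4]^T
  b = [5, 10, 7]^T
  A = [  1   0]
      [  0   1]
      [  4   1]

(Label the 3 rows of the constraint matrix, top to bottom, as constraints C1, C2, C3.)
Optimal: x1 = 0, x2 = 7
Binding: C3, x1 ≥ 0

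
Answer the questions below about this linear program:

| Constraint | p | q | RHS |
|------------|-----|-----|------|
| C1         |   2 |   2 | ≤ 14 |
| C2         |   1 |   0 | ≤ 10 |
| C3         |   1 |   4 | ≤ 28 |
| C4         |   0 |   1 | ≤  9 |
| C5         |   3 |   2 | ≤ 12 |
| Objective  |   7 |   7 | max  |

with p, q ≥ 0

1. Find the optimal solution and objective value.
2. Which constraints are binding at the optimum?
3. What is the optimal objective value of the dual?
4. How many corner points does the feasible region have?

1. p = 0, q = 6, z = 42
2. C5, p ≥ 0
3. 42 (by strong duality, equal to the primal optimum)
4. 3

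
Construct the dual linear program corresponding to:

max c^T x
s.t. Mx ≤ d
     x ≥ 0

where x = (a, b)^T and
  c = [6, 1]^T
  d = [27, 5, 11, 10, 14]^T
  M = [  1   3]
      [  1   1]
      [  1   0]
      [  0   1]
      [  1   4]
Minimize: z = 27y1 + 5y2 + 11y3 + 10y4 + 14y5

Subject to:
  C1: -y1 - y2 - y3 - y5 ≤ -6
  C2: -3y1 - y2 - y4 - 4y5 ≤ -1
  y1, y2, y3, y4, y5 ≥ 0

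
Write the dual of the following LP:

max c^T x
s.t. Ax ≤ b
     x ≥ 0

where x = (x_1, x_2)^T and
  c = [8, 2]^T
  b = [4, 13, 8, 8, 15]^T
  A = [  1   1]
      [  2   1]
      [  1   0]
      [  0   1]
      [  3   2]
Minimize: z = 4y1 + 13y2 + 8y3 + 8y4 + 15y5

Subject to:
  C1: -y1 - 2y2 - y3 - 3y5 ≤ -8
  C2: -y1 - y2 - y4 - 2y5 ≤ -2
  y1, y2, y3, y4, y5 ≥ 0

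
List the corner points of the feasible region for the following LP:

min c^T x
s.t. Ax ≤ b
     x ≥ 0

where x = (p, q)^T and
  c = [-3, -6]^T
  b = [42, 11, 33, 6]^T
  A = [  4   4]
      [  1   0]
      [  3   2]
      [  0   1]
Each vertex is the intersection of two constraint boundaries that also satisfies all remaining constraints:
  p = 0 and q = 0 → (0, 0)
  4p + 4q = 42 and q = 0 → (10.5, 0)
  4p + 4q = 42 and q = 6 → (4.5, 6)
  q = 6 and p = 0 → (0, 6)

Vertices: (0, 0), (10.5, 0), (4.5, 6), (0, 6)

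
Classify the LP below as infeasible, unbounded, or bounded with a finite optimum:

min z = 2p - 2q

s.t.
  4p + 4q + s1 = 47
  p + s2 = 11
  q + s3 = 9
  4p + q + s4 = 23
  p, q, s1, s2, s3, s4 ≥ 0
The point (0, 9) satisfies every constraint, so the LP is feasible; the constraints give p ≤ 11 and q ≤ 9, which with p, q ≥ 0 keep the feasible region inside a bounded box. A feasible, bounded LP attains a finite optimum at a vertex.

The LP has an optimal solution: (0, 9) with z = -18.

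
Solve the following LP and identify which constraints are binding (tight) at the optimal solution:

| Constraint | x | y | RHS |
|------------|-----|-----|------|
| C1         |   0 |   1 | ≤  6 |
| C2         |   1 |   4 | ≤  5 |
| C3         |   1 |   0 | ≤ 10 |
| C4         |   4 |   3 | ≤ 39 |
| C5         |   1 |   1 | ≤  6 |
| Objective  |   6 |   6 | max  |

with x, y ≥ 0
Optimal: x = 5, y = 0
Slack at optimum:
  C1: slack = 6
  C2: slack = 0 (binding)
  C3: slack = 5
  C4: slack = 19
  C5: slack = 1
  x ≥ 0: x = 5
  y ≥ 0: y = 0 (binding)
Binding constraints: C2, y ≥ 0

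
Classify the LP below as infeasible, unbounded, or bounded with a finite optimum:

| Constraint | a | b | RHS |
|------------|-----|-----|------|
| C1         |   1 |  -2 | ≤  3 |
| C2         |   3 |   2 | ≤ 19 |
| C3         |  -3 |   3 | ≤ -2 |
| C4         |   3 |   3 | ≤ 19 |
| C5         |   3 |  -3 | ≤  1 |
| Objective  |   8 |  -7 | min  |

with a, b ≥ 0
C5 requires 3a - 3b ≤ 1, while C3 (-3a + 3b ≤ -2) is equivalent to 3a - 3b ≥ 2. Together they would need 2 ≤ 3a - 3b ≤ 1, which is impossible since 2 > 1. No point satisfies all constraints.

Infeasible — the constraint set is empty.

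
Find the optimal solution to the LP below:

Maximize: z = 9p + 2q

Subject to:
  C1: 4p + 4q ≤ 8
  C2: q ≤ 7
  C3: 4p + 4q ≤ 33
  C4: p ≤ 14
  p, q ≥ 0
p = 2, q = 0, z = 18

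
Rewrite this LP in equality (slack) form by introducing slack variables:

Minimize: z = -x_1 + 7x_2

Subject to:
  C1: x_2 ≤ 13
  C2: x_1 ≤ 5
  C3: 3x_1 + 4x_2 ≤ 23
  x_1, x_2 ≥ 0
min z = -x_1 + 7x_2

s.t.
  x_2 + s1 = 13
  x_1 + s2 = 5
  3x_1 + 4x_2 + s3 = 23
  x_1, x_2, s1, s2, s3 ≥ 0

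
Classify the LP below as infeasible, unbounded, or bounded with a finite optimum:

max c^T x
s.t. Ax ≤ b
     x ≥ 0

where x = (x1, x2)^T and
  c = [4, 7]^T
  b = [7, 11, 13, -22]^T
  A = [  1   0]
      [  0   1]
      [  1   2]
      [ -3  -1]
The point (7, 3) satisfies every constraint, so the LP is feasible; the constraints give x1 ≤ 7 and x2 ≤ 11, which with x1, x2 ≥ 0 keep the feasible region inside a bounded box. A feasible, bounded LP attains a finite optimum at a vertex.

Bounded optimum: z* = 49 at (7, 3).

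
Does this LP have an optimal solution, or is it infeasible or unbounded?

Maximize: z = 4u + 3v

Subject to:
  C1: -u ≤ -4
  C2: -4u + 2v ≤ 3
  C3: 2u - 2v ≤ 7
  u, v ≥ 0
Feasible point: (4, 1) satisfies every constraint, so the LP is feasible.
Direction d = (1, 1): for each constraint row a, a·d ≤ 0 —
  (-1)(1) + (0)(1) = -1 ≤ 0
  (-4)(1) + (2)(1) = -2 ≤ 0
  (2)(1) + (-2)(1) = 0 ≤ 0
and d ≥ 0, so (4, 1) + t·d stays feasible for every t ≥ 0. Along this ray z = 4u + 3v changes by 7 per unit t, so z → +∞.

Unbounded: there is a feasible ray along which z → +∞.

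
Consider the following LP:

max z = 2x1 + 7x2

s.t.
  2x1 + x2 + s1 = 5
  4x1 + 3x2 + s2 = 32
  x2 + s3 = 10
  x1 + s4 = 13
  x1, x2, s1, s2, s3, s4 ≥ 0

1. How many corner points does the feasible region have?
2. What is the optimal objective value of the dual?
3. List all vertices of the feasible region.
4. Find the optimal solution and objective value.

1. 3
2. 35 (by strong duality, equal to the primal optimum)
3. (0, 0), (2.5, 0), (0, 5)
4. x1 = 0, x2 = 5, z = 35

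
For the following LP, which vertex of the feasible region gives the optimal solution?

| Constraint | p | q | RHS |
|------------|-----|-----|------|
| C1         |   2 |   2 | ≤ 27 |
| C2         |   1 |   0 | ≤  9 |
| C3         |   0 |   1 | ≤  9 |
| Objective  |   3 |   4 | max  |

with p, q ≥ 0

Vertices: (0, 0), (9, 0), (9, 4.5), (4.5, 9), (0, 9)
Evaluating z = 3p + 4q at each vertex:
  (0, 0): z = 0
  (9, 0): z = 27
  (9, 4.5): z = 45
  (4.5, 9): z = 49.5
  (0, 9): z = 36

The largest value is z = 49.5, attained at (4.5, 9).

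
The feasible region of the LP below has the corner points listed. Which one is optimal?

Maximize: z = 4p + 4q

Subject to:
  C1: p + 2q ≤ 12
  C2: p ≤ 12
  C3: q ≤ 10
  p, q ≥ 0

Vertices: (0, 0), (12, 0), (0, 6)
(12, 0) with z = 48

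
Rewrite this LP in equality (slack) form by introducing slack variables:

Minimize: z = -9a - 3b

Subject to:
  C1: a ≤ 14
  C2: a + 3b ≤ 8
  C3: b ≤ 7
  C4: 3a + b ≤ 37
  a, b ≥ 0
min z = -9a - 3b

s.t.
  a + s1 = 14
  a + 3b + s2 = 8
  b + s3 = 7
  3a + b + s4 = 37
  a, b, s1, s2, s3, s4 ≥ 0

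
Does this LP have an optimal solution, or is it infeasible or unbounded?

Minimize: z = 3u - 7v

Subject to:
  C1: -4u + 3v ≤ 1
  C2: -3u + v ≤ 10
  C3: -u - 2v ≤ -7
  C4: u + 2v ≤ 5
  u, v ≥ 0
C4 requires u + 2v ≤ 5, while C3 (-u - 2v ≤ -7) is equivalent to u + 2v ≥ 7. Together they would need 7 ≤ u + 2v ≤ 5, which is impossible since 7 > 5. No point satisfies all constraints.

The feasible region is empty; the LP is infeasible.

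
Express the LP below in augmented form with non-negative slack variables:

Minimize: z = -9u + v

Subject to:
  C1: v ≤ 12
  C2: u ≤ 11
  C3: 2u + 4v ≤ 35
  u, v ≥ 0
min z = -9u + v

s.t.
  v + s1 = 12
  u + s2 = 11
  2u + 4v + s3 = 35
  u, v, s1, s2, s3 ≥ 0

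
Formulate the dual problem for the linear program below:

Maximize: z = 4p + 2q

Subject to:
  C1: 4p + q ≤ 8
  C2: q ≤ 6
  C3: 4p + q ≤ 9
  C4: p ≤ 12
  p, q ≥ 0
Minimize: z = 8y1 + 6y2 + 9y3 + 12y4

Subject to:
  C1: -4y1 - 4y3 - y4 ≤ -4
  C2: -y1 - y2 - y3 ≤ -2
  y1, y2, y3, y4 ≥ 0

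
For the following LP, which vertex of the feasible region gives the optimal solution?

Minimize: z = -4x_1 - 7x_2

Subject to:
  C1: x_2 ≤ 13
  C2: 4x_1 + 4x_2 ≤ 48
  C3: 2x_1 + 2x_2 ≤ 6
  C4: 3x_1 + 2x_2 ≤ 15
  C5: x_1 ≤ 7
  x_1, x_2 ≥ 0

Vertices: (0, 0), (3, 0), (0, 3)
Evaluating z = -4x_1 - 7x_2 at each vertex:
  (0, 0): z = 0
  (3, 0): z = -12
  (0, 3): z = -21

The smallest value is z = -21, attained at (0, 3).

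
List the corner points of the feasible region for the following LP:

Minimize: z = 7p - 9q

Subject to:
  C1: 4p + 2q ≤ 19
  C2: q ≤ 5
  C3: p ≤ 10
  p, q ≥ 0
Each vertex is the intersection of two constraint boundaries that also satisfies all remaining constraints:
  p = 0 and q = 0 → (0, 0)
  4p + 2q = 19 and q = 0 → (4.75, 0)
  4p + 2q = 19 and q = 5 → (2.25, 5)
  q = 5 and p = 0 → (0, 5)

Vertices: (0, 0), (4.75, 0), (2.25, 5), (0, 5)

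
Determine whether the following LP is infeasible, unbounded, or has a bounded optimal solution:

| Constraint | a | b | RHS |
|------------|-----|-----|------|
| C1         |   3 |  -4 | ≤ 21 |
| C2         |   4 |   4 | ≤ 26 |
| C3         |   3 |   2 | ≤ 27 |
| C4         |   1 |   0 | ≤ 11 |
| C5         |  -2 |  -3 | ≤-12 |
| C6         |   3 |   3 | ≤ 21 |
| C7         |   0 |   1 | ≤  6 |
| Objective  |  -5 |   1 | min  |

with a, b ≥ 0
The point (6.5, 0) satisfies every constraint, so the LP is feasible; the constraints give a ≤ 11 and b ≤ 6, which with a, b ≥ 0 keep the feasible region inside a bounded box. A feasible, bounded LP attains a finite optimum at a vertex.

Evaluating z = -5a + b at each vertex:
  (6, 0): z = -30
  (6.5, 0): z = -32.5
  (0.5, 6): z = 3.5
  (0, 6): z = 6
  (0, 4): z = 4

The LP has an optimal solution: (6.5, 0) with z = -32.5.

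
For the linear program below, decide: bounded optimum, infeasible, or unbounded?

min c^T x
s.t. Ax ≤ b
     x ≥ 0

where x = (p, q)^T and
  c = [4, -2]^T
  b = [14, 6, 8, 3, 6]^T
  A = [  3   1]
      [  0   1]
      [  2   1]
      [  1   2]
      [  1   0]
The point (0, 1.5) satisfies every constraint, so the LP is feasible; the constraints give p ≤ 6 and q ≤ 6, which with p, q ≥ 0 keep the feasible region inside a bounded box. A feasible, bounded LP attains a finite optimum at a vertex.

Bounded optimum: z* = -3 at (0, 1.5).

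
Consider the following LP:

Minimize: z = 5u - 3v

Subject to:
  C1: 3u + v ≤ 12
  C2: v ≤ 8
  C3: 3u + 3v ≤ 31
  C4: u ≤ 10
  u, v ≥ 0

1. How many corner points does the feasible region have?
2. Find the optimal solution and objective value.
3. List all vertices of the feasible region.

1. 4
2. u = 0, v = 8, z = -24
3. (0, 0), (4, 0), (1.333, 8), (0, 8)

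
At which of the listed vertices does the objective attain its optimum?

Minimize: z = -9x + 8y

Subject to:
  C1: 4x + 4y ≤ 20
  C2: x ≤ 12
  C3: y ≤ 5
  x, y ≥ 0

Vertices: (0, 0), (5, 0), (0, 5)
Evaluating z = -9x + 8y at each vertex:
  (0, 0): z = 0
  (5, 0): z = -45
  (0, 5): z = 40

The smallest value is z = -45, attained at (5, 0).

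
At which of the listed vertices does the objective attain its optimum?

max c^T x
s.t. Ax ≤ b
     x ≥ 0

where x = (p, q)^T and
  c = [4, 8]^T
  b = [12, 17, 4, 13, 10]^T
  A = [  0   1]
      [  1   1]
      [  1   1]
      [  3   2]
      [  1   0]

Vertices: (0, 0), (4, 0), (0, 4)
(0, 4) with z = 32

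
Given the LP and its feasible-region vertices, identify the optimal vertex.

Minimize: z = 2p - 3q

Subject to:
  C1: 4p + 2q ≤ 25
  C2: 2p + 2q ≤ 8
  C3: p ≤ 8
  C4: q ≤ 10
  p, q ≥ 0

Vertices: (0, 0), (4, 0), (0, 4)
(0, 4) with z = -12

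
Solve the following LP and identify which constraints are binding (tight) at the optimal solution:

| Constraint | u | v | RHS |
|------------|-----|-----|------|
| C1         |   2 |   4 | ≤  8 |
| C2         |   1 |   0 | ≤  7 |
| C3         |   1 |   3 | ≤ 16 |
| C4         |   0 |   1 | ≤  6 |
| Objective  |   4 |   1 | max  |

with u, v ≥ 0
Optimal: u = 4, v = 0
Binding: C1, v ≥ 0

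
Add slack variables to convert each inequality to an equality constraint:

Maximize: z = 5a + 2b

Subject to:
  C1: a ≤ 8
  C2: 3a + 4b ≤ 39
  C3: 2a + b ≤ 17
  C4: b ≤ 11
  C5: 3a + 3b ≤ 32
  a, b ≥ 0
max z = 5a + 2b

s.t.
  a + s1 = 8
  3a + 4b + s2 = 39
  2a + b + s3 = 17
  b + s4 = 11
  3a + 3b + s5 = 32
  a, b, s1, s2, s3, s4, s5 ≥ 0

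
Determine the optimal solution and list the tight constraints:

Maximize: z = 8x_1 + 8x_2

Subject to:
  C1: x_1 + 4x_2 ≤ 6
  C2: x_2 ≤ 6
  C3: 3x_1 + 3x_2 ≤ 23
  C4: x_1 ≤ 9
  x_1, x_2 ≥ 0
Optimal: x_1 = 6, x_2 = 0
Slack at optimum:
  C1: slack = 0 (binding)
  C2: slack = 6
  C3: slack = 5
  C4: slack = 3
  x_1 ≥ 0: x_1 = 6
  x_2 ≥ 0: x_2 = 0 (binding)
Binding constraints: C1, x_2 ≥ 0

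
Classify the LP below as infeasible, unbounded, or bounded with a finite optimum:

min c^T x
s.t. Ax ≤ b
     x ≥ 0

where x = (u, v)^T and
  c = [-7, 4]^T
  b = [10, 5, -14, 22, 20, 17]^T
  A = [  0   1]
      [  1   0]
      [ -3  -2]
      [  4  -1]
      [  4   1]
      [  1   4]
The point (5, 0) satisfies every constraint, so the LP is feasible; the constraints give u ≤ 5 and v ≤ 10, which with u, v ≥ 0 keep the feasible region inside a bounded box. A feasible, bounded LP attains a finite optimum at a vertex.

Evaluating z = -7u + 4v at each vertex:
  (4.667, 0): z = -32.67
  (5, 0): z = -35
  (4.2, 3.2): z = -16.6
  (2.2, 3.7): z = -0.6

Bounded optimum: z* = -35 at (5, 0).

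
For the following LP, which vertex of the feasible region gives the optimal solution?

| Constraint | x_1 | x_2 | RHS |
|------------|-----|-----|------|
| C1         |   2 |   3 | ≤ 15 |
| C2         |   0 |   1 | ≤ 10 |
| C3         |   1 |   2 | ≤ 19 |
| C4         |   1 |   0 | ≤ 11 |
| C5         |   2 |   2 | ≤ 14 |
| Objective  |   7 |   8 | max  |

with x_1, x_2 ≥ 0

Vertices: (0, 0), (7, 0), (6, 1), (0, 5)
Evaluating z = 7x_1 + 8x_2 at each vertex:
  (0, 0): z = 0
  (7, 0): z = 49
  (6, 1): z = 50
  (0, 5): z = 40

The largest value is z = 50, attained at (6, 1).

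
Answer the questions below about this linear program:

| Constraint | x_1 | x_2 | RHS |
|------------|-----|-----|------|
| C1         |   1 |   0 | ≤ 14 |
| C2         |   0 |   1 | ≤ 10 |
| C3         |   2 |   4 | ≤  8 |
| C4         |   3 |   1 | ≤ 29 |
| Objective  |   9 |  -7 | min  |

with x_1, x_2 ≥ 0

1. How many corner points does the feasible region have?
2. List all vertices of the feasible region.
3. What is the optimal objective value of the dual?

1. 3
2. (0, 0), (4, 0), (0, 2)
3. -14 (by strong duality, equal to the primal optimum)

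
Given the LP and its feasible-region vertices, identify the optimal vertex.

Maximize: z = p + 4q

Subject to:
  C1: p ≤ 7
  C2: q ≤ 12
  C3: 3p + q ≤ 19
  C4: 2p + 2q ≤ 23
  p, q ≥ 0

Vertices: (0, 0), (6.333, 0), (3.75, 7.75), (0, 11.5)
Evaluating z = p + 4q at each vertex:
  (0, 0): z = 0
  (6.333, 0): z = 6.333
  (3.75, 7.75): z = 34.75
  (0, 11.5): z = 46

The largest value is z = 46, attained at (0, 11.5).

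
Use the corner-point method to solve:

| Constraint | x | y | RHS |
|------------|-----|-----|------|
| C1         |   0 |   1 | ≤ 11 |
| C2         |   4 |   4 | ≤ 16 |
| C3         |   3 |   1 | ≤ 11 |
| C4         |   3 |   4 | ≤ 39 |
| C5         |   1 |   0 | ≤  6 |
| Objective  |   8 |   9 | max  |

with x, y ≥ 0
Each vertex is the intersection of two constraint boundaries that also satisfies all remaining constraints:
  x = 0 and y = 0 → (0, 0)
  3x + y = 11 and y = 0 → (3.667, 0)
  4x + 4y = 16 and 3x + y = 11 → (3.5, 0.5)
  4x + 4y = 16 and x = 0 → (0, 4)

Evaluating z = 8x + 9y at each vertex:
  (0, 0): z = 0
  (3.667, 0): z = 29.33
  (3.5, 0.5): z = 32.5
  (0, 4): z = 36

The maximum is at (0, 4) with z = 36.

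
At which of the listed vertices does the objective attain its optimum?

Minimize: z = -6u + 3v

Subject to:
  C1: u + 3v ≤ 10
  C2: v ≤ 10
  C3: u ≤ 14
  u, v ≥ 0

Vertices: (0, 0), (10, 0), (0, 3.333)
Evaluating z = -6u + 3v at each vertex:
  (0, 0): z = 0
  (10, 0): z = -60
  (0, 3.333): z = 10

The smallest value is z = -60, attained at (10, 0).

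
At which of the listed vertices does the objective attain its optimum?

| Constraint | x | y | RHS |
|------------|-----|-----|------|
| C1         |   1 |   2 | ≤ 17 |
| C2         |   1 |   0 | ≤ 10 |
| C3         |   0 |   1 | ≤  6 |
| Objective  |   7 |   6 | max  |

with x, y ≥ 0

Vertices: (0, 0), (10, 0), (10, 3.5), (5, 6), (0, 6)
Evaluating z = 7x + 6y at each vertex:
  (0, 0): z = 0
  (10, 0): z = 70
  (10, 3.5): z = 91
  (5, 6): z = 71
  (0, 6): z = 36

The largest value is z = 91, attained at (10, 3.5).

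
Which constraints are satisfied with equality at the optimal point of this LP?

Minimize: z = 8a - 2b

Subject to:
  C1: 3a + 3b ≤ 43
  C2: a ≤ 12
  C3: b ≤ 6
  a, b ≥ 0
Optimal: a = 0, b = 6
Binding: C3, a ≥ 0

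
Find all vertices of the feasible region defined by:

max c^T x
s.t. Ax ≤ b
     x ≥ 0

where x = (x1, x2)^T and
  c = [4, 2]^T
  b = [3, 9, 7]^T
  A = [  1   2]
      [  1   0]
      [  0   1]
Each vertex is the intersection of two constraint boundaries that also satisfies all remaining constraints:
  x1 = 0 and x2 = 0 → (0, 0)
  x1 + 2x2 = 3 and x2 = 0 → (3, 0)
  x1 + 2x2 = 3 and x1 = 0 → (0, 1.5)

Vertices: (0, 0), (3, 0), (0, 1.5)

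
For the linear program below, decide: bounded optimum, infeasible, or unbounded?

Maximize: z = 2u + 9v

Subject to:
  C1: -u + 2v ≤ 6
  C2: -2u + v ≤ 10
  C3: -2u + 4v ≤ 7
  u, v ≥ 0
Feasible point: (0, 0) satisfies every constraint, so the LP is feasible.
Direction d = (1, 0): for each constraint row a, a·d ≤ 0 —
  (-1)(1) + (2)(0) = -1 ≤ 0
  (-2)(1) + (1)(0) = -2 ≤ 0
  (-2)(1) + (4)(0) = -2 ≤ 0
and d ≥ 0, so (0, 0) + t·d stays feasible for every t ≥ 0. Along this ray z = 2u + 9v changes by 2 per unit t, so z → +∞.

The LP is unbounded; z can be made arbitrarily large.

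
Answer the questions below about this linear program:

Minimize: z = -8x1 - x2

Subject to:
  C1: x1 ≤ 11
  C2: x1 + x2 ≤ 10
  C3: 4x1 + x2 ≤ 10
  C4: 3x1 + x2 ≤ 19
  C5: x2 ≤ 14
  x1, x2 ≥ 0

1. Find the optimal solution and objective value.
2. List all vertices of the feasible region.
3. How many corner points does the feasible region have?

1. x1 = 2.5, x2 = 0, z = -20
2. (0, 0), (2.5, 0), (0, 10)
3. 3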